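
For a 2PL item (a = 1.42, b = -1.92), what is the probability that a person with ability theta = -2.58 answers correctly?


a*(theta - b) = 1.42 * (-2.58 - -1.92) = -0.9372
exp(--0.9372) = 2.5528
P = 1 / (1 + 2.5528)
P = 0.2815

0.2815


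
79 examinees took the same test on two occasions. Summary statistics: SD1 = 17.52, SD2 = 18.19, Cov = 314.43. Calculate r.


r = cov(X,Y) / (SD_X * SD_Y)
r = 314.43 / (17.52 * 18.19)
r = 314.43 / 318.6888
r = 0.9866

0.9866


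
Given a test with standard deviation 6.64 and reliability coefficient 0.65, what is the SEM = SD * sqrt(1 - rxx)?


SEM = SD * sqrt(1 - rxx)
SEM = 6.64 * sqrt(1 - 0.65)
SEM = 6.64 * sqrt(0.35) = 6.64 * 0.591608
SEM = 3.9283

3.9283


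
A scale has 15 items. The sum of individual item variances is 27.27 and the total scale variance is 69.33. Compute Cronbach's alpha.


alpha = (k/(k-1)) * (1 - sum(si^2)/s_total^2)
= (15/14) * (1 - 27.27/69.33)
alpha = 0.65

0.65


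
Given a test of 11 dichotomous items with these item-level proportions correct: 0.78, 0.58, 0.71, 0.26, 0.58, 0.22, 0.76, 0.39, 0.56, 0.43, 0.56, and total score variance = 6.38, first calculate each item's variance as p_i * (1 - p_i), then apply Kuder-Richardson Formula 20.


For each item, compute p_i * q_i:
  Item 1: 0.78 * 0.22 = 0.1716
  Item 2: 0.58 * 0.42 = 0.2436
  Item 3: 0.71 * 0.29 = 0.2059
  Item 4: 0.26 * 0.74 = 0.1924
  Item 5: 0.58 * 0.42 = 0.2436
  Item 6: 0.22 * 0.78 = 0.1716
  Item 7: 0.76 * 0.24 = 0.1824
  Item 8: 0.39 * 0.61 = 0.2379
  Item 9: 0.56 * 0.44 = 0.2464
  Item 10: 0.43 * 0.57 = 0.2451
  Item 11: 0.56 * 0.44 = 0.2464
Sum(p_i * q_i) = 0.1716 + 0.2436 + 0.2059 + 0.1924 + 0.2436 + 0.1716 + 0.1824 + 0.2379 + 0.2464 + 0.2451 + 0.2464 = 2.3869
KR-20 = (k/(k-1)) * (1 - Sum(p_i*q_i) / Var_total)
= (11/10) * (1 - 2.3869/6.38)
= 1.1 * 0.6259
KR-20 = 0.6885

0.6885


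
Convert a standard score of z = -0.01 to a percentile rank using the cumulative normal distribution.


CDF(z) = 0.5 * (1 + erf(z/sqrt(2)))
erf(-0.0071) = -0.008
CDF = 0.496
Percentile rank = 0.496 * 100 = 49.6

49.6


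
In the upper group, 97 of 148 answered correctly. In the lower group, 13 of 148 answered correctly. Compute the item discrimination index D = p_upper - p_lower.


p_upper = 97/148 = 0.6554
p_lower = 13/148 = 0.0878
D = 0.6554 - 0.0878 = 0.5676

0.5676


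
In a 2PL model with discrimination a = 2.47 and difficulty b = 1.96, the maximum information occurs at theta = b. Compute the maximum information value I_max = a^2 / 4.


For 2PL, max info at theta = b = 1.96
I_max = a^2 / 4 = 2.47^2 / 4
= 6.1009 / 4
I_max = 1.5252

1.5252


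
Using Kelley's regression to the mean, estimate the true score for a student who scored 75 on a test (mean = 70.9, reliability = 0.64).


T_est = rxx * X + (1 - rxx) * mean
T_est = 0.64 * 75 + 0.36 * 70.9
T_est = 48.0 + 25.524
T_est = 73.524

73.524


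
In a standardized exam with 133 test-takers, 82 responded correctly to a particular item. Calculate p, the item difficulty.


Item difficulty p = number correct / total examinees
p = 82 / 133
p = 0.6165

0.6165


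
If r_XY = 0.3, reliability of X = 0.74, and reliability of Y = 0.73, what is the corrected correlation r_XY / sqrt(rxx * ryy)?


r_corrected = rxy / sqrt(rxx * ryy)
= 0.3 / sqrt(0.74 * 0.73)
= 0.3 / sqrt(0.5402)
= 0.3 / 0.734983
r_corrected = 0.4082

0.4082


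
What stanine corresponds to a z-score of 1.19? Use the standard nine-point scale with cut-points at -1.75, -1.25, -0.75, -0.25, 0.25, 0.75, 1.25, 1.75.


Stanine boundaries: [-1.75, -1.25, -0.75, -0.25, 0.25, 0.75, 1.25, 1.75]
z = 1.19
Check each boundary:
  z >= -1.75 -> could be stanine 2
  z >= -1.25 -> could be stanine 3
  z >= -0.75 -> could be stanine 4
  z >= -0.25 -> could be stanine 5
  z >= 0.25 -> could be stanine 6
  z >= 0.75 -> could be stanine 7
  z < 1.25
  z < 1.75
Highest qualifying boundary gives stanine = 7

7


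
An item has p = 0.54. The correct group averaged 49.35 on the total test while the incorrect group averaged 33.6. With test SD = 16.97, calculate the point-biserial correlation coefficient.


q = 1 - p = 0.46
rpb = ((M1 - M0) / SD) * sqrt(p * q)
rpb = ((49.35 - 33.6) / 16.97) * sqrt(0.54 * 0.46)
rpb = 0.4626

0.4626


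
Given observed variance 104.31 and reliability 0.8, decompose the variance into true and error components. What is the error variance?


var_true = rxx * var_obs = 0.8 * 104.31 = 83.448
var_error = var_obs - var_true
var_error = 104.31 - 83.448
var_error = 20.862

20.862


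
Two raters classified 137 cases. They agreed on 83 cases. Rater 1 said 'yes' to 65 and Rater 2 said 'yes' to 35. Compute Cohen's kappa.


P_o = 83/137 = 0.605839
P_e = (65*35 + 72*102) / 18769 = 0.512494
kappa = (P_o - P_e) / (1 - P_e)
kappa = (0.605839 - 0.512494) / (1 - 0.512494)
kappa = 0.1915

0.1915


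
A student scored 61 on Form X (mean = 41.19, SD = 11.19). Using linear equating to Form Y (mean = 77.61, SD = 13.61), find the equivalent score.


slope = SD_Y / SD_X = 13.61 / 11.19 ~ 1.2163
intercept = mean_Y - slope * mean_X = 77.61 - (13.61 / 11.19) * 41.19 ~ 27.5121
Y = slope * X + intercept. To avoid rounding drift from the rounded slope/intercept, evaluate the equivalent form Y = mean_Y + SD_Y * (X - mean_X) / SD_X at full precision:
Y = 77.61 + 13.61 * (61 - 41.19) / 11.19
Y = 77.61 + 13.61 * 19.81 / 11.19
Y = 77.61 + 269.6141 / 11.19
Y = 77.61 + 24.0942
Y = 101.7042

101.7042


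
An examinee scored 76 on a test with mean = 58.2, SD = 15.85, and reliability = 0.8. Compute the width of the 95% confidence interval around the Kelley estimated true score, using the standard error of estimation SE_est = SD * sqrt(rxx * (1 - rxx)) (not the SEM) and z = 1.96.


True score estimate = 0.8*76 + 0.2*58.2 = 72.44
SE_est = SD * sqrt(rxx * (1 - rxx)) = 15.85 * sqrt(0.8 * 0.2) = 15.85 * sqrt(0.16) = 6.34
CI = T_est +/- z * SE_est, so width = 2 * z * SE_est = 2 * 1.96 * 6.34
Width = 24.8528

24.8528


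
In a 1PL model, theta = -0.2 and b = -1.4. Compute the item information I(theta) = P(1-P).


P = 1/(1+exp(-(-0.2--1.4))) = 0.7685
I = P*(1-P) = 0.7685 * 0.2315
I = 0.1779

0.1779


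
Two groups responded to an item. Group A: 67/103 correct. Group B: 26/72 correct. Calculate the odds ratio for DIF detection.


Odds_A = 67/36 = 1.8611
Odds_B = 26/46 = 0.5652
OR = Odds_A / Odds_B = 1.8611 / 0.5652
Exactly, OR = (67 * 46) / (36 * 26) = 3082 / 936
OR = 3.2927

3.2927


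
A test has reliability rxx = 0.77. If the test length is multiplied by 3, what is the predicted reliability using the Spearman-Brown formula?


r_new = (n * rxx) / (1 + (n-1) * rxx)
r_new = (3 * 0.77) / (1 + 2 * 0.77)
r_new = 2.31 / 2.54
r_new = 0.9094

0.9094


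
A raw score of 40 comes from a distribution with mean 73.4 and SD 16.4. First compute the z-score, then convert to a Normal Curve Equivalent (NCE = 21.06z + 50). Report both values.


z = (X - mean) / SD = (40 - 73.4) / 16.4
z = -33.4 / 16.4
z = -2.0366
NCE = NCE = 21.06z + 50
Carry z at full precision (z = -33.4 / 16.4) into the conversion:
NCE = 21.06 * (-33.4 / 16.4) + 50 = -703.404 / 16.4 + 50
NCE = -42.8905 + 50
NCE = 7.1095

7.1095


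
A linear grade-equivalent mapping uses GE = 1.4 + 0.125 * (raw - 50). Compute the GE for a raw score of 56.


raw - median = 56 - 50 = 6
slope * diff = 0.125 * 6 = 0.75
GE = 1.4 + 0.75
GE = 2.15

2.15


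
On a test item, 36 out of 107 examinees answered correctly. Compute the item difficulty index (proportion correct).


Item difficulty p = number correct / total examinees
p = 36 / 107
p = 0.3364

0.3364


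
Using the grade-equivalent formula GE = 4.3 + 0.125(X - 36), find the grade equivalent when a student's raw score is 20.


raw - median = 20 - 36 = -16
slope * diff = 0.125 * -16 = -2.0
GE = 4.3 + -2.0
GE = 2.3

2.3


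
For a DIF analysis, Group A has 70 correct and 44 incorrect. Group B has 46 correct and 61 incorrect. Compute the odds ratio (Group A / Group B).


Odds_A = 70/44 = 1.5909
Odds_B = 46/61 = 0.7541
OR = Odds_A / Odds_B = 1.5909 / 0.7541
Exactly, OR = (70 * 61) / (44 * 46) = 4270 / 2024
OR = 2.1097

2.1097


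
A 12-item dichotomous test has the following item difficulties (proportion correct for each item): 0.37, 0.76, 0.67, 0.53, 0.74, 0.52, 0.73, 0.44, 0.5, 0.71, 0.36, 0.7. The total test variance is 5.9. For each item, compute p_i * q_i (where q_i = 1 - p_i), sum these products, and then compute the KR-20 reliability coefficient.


For each item, compute p_i * q_i:
  Item 1: 0.37 * 0.63 = 0.2331
  Item 2: 0.76 * 0.24 = 0.1824
  Item 3: 0.67 * 0.33 = 0.2211
  Item 4: 0.53 * 0.47 = 0.2491
  Item 5: 0.74 * 0.26 = 0.1924
  Item 6: 0.52 * 0.48 = 0.2496
  Item 7: 0.73 * 0.27 = 0.1971
  Item 8: 0.44 * 0.56 = 0.2464
  Item 9: 0.5 * 0.5 = 0.25
  Item 10: 0.71 * 0.29 = 0.2059
  Item 11: 0.36 * 0.64 = 0.2304
  Item 12: 0.7 * 0.3 = 0.21
Sum(p_i * q_i) = 0.2331 + 0.1824 + 0.2211 + 0.2491 + 0.1924 + 0.2496 + 0.1971 + 0.2464 + 0.25 + 0.2059 + 0.2304 + 0.21 = 2.6675
KR-20 = (k/(k-1)) * (1 - Sum(p_i*q_i) / Var_total)
= (12/11) * (1 - 2.6675/5.9)
= 1.0909 * 0.5479
KR-20 = 0.5977

0.5977


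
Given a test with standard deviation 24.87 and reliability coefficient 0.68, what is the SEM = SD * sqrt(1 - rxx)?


SEM = SD * sqrt(1 - rxx)
SEM = 24.87 * sqrt(1 - 0.68)
SEM = 24.87 * sqrt(0.32) = 24.87 * 0.565685
SEM = 14.0686

14.0686


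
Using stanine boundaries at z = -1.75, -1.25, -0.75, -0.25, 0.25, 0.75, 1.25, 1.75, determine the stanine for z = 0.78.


Stanine boundaries: [-1.75, -1.25, -0.75, -0.25, 0.25, 0.75, 1.25, 1.75]
z = 0.78
Check each boundary:
  z >= -1.75 -> could be stanine 2
  z >= -1.25 -> could be stanine 3
  z >= -0.75 -> could be stanine 4
  z >= -0.25 -> could be stanine 5
  z >= 0.25 -> could be stanine 6
  z >= 0.75 -> could be stanine 7
  z < 1.25
  z < 1.75
Highest qualifying boundary gives stanine = 7

7


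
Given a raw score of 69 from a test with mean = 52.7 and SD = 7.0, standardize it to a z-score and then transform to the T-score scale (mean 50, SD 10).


z = (X - mean) / SD = (69 - 52.7) / 7.0
z = 16.3 / 7.0
z = 2.3286
T-score = T = 50 + 10z
Carry z at full precision (z = 16.3 / 7.0) into the conversion:
T-score = 50 + 10 * (16.3 / 7.0) = 50 + 163 / 7.0
T-score = 50 + 23.2857
T-score = 73.2857

73.2857


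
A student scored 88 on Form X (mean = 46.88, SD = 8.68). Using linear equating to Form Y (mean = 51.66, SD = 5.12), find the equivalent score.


slope = SD_Y / SD_X = 5.12 / 8.68 ~ 0.5899
intercept = mean_Y - slope * mean_X = 51.66 - (5.12 / 8.68) * 46.88 ~ 24.0073
Y = slope * X + intercept. To avoid rounding drift from the rounded slope/intercept, evaluate the equivalent form Y = mean_Y + SD_Y * (X - mean_X) / SD_X at full precision:
Y = 51.66 + 5.12 * (88 - 46.88) / 8.68
Y = 51.66 + 5.12 * 41.12 / 8.68
Y = 51.66 + 210.5344 / 8.68
Y = 51.66 + 24.2551
Y = 75.9151

75.9151


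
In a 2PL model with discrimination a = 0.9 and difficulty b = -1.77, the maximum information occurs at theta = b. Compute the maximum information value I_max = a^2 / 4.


For 2PL, max info at theta = b = -1.77
I_max = a^2 / 4 = 0.9^2 / 4
= 0.81 / 4
I_max = 0.2025

0.2025


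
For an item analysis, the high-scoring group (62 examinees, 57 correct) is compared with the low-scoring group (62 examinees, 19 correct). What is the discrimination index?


p_upper = 57/62 = 0.9194
p_lower = 19/62 = 0.3065
D = 0.9194 - 0.3065 = 0.6129

0.6129


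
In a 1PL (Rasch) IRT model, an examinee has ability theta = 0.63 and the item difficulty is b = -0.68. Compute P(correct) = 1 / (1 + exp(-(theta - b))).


theta - b = 0.63 - -0.68 = 1.31
exp(-(theta - b)) = exp(-1.31) = 0.2698
P = 1 / (1 + 0.2698)
P = 0.7875

0.7875


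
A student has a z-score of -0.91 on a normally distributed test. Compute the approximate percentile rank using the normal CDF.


CDF(z) = 0.5 * (1 + erf(z/sqrt(2)))
erf(-0.6435) = -0.6372
CDF = 0.1814
Percentile rank = 0.1814 * 100 = 18.14

18.14


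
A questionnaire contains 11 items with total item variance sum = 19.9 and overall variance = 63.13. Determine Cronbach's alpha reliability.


alpha = (k/(k-1)) * (1 - sum(si^2)/s_total^2)
= (11/10) * (1 - 19.9/63.13)
alpha = 0.7533

0.7533


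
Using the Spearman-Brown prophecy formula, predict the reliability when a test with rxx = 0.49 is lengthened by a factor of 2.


r_new = (n * rxx) / (1 + (n-1) * rxx)
r_new = (2 * 0.49) / (1 + 1 * 0.49)
r_new = 0.98 / 1.49
r_new = 0.6577

0.6577


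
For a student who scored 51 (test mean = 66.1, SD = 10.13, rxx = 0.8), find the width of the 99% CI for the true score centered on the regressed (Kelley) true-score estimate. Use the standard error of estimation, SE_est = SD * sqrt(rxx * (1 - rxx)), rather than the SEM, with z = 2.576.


True score estimate = 0.8*51 + 0.2*66.1 = 54.02
SE_est = SD * sqrt(rxx * (1 - rxx)) = 10.13 * sqrt(0.8 * 0.2) = 10.13 * sqrt(0.16) = 4.052
CI = T_est +/- z * SE_est, so width = 2 * z * SE_est = 2 * 2.576 * 4.052
Width = 20.8759

20.8759


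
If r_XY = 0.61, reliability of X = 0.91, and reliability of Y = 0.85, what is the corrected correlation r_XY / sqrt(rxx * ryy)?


r_corrected = rxy / sqrt(rxx * ryy)
= 0.61 / sqrt(0.91 * 0.85)
= 0.61 / sqrt(0.7735)
= 0.61 / 0.879488
r_corrected = 0.6936

0.6936


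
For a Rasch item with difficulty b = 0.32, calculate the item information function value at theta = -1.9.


P = 1/(1+exp(-(-1.9-0.32))) = 0.098
I = P*(1-P) = 0.098 * 0.902
I = 0.0884

0.0884


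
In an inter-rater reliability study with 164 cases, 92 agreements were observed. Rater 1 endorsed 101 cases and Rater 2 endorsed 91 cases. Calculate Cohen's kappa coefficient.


P_o = 92/164 = 0.560976
P_e = (101*91 + 63*73) / 26896 = 0.512716
kappa = (P_o - P_e) / (1 - P_e)
kappa = (0.560976 - 0.512716) / (1 - 0.512716)
kappa = 0.099

0.099


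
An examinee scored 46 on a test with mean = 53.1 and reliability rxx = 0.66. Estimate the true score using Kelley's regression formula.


T_est = rxx * X + (1 - rxx) * mean
T_est = 0.66 * 46 + 0.34 * 53.1
T_est = 30.36 + 18.054
T_est = 48.414

48.414


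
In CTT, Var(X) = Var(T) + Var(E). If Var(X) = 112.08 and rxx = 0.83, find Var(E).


var_true = rxx * var_obs = 0.83 * 112.08 = 93.0264
var_error = var_obs - var_true
var_error = 112.08 - 93.0264
var_error = 19.0536

19.0536


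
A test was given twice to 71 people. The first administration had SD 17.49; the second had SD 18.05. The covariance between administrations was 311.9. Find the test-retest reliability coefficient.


r = cov(X,Y) / (SD_X * SD_Y)
r = 311.9 / (17.49 * 18.05)
r = 311.9 / 315.6945
r = 0.988

0.988


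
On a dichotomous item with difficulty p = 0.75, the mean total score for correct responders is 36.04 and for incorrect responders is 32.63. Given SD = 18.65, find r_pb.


q = 1 - p = 0.25
rpb = ((M1 - M0) / SD) * sqrt(p * q)
rpb = ((36.04 - 32.63) / 18.65) * sqrt(0.75 * 0.25)
rpb = 0.0792

0.0792


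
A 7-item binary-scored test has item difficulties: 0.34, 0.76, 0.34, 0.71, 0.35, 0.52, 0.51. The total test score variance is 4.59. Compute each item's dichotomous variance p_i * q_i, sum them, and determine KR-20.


For each item, compute p_i * q_i:
  Item 1: 0.34 * 0.66 = 0.2244
  Item 2: 0.76 * 0.24 = 0.1824
  Item 3: 0.34 * 0.66 = 0.2244
  Item 4: 0.71 * 0.29 = 0.2059
  Item 5: 0.35 * 0.65 = 0.2275
  Item 6: 0.52 * 0.48 = 0.2496
  Item 7: 0.51 * 0.49 = 0.2499
Sum(p_i * q_i) = 0.2244 + 0.1824 + 0.2244 + 0.2059 + 0.2275 + 0.2496 + 0.2499 = 1.5641
KR-20 = (k/(k-1)) * (1 - Sum(p_i*q_i) / Var_total)
= (7/6) * (1 - 1.5641/4.59)
= 1.1667 * 0.6592
KR-20 = 0.7691

0.7691


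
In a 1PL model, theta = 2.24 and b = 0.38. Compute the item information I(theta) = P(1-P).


P = 1/(1+exp(-(2.24-0.38))) = 0.8653
I = P*(1-P) = 0.8653 * 0.1347
I = 0.1166

0.1166


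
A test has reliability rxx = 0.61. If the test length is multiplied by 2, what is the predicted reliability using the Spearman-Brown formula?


r_new = (n * rxx) / (1 + (n-1) * rxx)
r_new = (2 * 0.61) / (1 + 1 * 0.61)
r_new = 1.22 / 1.61
r_new = 0.7578

0.7578


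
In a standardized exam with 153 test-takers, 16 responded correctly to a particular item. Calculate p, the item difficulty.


Item difficulty p = number correct / total examinees
p = 16 / 153
p = 0.1046

0.1046


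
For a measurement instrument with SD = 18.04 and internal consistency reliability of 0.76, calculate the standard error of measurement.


SEM = SD * sqrt(1 - rxx)
SEM = 18.04 * sqrt(1 - 0.76)
SEM = 18.04 * sqrt(0.24) = 18.04 * 0.489898
SEM = 8.8378

8.8378


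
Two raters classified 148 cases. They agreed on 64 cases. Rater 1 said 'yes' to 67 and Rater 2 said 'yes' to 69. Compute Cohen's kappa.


P_o = 64/148 = 0.432432
P_e = (67*69 + 81*79) / 21904 = 0.503196
kappa = (P_o - P_e) / (1 - P_e)
kappa = (0.432432 - 0.503196) / (1 - 0.503196)
kappa = -0.1424

-0.1424


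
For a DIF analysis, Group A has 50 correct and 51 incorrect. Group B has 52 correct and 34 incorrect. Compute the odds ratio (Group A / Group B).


Odds_A = 50/51 = 0.9804
Odds_B = 52/34 = 1.5294
OR = Odds_A / Odds_B = 0.9804 / 1.5294
Exactly, OR = (50 * 34) / (51 * 52) = 1700 / 2652
OR = 0.641

0.641


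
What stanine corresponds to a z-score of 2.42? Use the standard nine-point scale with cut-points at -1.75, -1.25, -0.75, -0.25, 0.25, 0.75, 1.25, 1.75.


Stanine boundaries: [-1.75, -1.25, -0.75, -0.25, 0.25, 0.75, 1.25, 1.75]
z = 2.42
Check each boundary:
  z >= -1.75 -> could be stanine 2
  z >= -1.25 -> could be stanine 3
  z >= -0.75 -> could be stanine 4
  z >= -0.25 -> could be stanine 5
  z >= 0.25 -> could be stanine 6
  z >= 0.75 -> could be stanine 7
  z >= 1.25 -> could be stanine 8
  z >= 1.75 -> could be stanine 9
Highest qualifying boundary gives stanine = 9

9


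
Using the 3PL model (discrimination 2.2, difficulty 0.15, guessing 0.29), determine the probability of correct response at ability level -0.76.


logit = 2.2*(-0.76 - 0.15) = -2.002
P* = 1/(1 + exp(--2.002)) = 0.119
P = 0.29 + (1 - 0.29) * 0.119
P = 0.3745

0.3745


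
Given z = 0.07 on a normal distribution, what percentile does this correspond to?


CDF(z) = 0.5 * (1 + erf(z/sqrt(2)))
erf(0.0495) = 0.0558
CDF = 0.5279
Percentile rank = 0.5279 * 100 = 52.79

52.79


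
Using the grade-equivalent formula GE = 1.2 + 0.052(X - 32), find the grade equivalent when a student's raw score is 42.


raw - median = 42 - 32 = 10
slope * diff = 0.052 * 10 = 0.52
GE = 1.2 + 0.52
GE = 1.72

1.72


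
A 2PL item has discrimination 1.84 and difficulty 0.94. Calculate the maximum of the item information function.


For 2PL, max info at theta = b = 0.94
I_max = a^2 / 4 = 1.84^2 / 4
= 3.3856 / 4
I_max = 0.8464

0.8464


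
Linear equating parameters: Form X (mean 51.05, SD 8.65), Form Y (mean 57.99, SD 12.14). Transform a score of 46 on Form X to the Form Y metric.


slope = SD_Y / SD_X = 12.14 / 8.65 ~ 1.4035
intercept = mean_Y - slope * mean_X = 57.99 - (12.14 / 8.65) * 51.05 ~ -13.6571
Y = slope * X + intercept. To avoid rounding drift from the rounded slope/intercept, evaluate the equivalent form Y = mean_Y + SD_Y * (X - mean_X) / SD_X at full precision:
Y = 57.99 + 12.14 * (46 - 51.05) / 8.65
Y = 57.99 - 12.14 * 5.05 / 8.65
Y = 57.99 - 61.307 / 8.65
Y = 57.99 - 7.0875
Y = 50.9025

50.9025


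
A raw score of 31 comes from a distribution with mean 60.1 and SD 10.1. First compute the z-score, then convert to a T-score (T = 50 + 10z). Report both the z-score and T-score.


z = (X - mean) / SD = (31 - 60.1) / 10.1
z = -29.1 / 10.1
z = -2.8812
T-score = T = 50 + 10z
Carry z at full precision (z = -29.1 / 10.1) into the conversion:
T-score = 50 + 10 * (-29.1 / 10.1) = 50 + -291 / 10.1
T-score = 50 + -28.8119
T-score = 21.1881

21.1881


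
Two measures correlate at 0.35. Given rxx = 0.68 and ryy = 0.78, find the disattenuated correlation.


r_corrected = rxy / sqrt(rxx * ryy)
= 0.35 / sqrt(0.68 * 0.78)
= 0.35 / sqrt(0.5304)
= 0.35 / 0.728286
r_corrected = 0.4806

0.4806


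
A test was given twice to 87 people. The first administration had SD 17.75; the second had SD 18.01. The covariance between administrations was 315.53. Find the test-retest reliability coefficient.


r = cov(X,Y) / (SD_X * SD_Y)
r = 315.53 / (17.75 * 18.01)
r = 315.53 / 319.6775
r = 0.987

0.987


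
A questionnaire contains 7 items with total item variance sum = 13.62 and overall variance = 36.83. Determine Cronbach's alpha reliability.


alpha = (k/(k-1)) * (1 - sum(si^2)/s_total^2)
= (7/6) * (1 - 13.62/36.83)
alpha = 0.7352

0.7352


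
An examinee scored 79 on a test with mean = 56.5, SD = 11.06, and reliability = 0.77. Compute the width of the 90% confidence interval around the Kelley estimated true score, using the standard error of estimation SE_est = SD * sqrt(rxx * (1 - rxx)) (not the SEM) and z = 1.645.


True score estimate = 0.77*79 + 0.23*56.5 = 73.825
SE_est = SD * sqrt(rxx * (1 - rxx)) = 11.06 * sqrt(0.77 * 0.23) = 11.06 * sqrt(0.1771) = 4.654408
CI = T_est +/- z * SE_est, so width = 2 * z * SE_est = 2 * 1.645 * 4.654408
Width = 15.313

15.313


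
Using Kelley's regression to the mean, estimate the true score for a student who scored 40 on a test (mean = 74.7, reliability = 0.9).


T_est = rxx * X + (1 - rxx) * mean
T_est = 0.9 * 40 + 0.1 * 74.7
T_est = 36.0 + 7.47
T_est = 43.47

43.47


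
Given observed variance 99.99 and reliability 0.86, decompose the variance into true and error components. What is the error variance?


var_true = rxx * var_obs = 0.86 * 99.99 = 85.9914
var_error = var_obs - var_true
var_error = 99.99 - 85.9914
var_error = 13.9986

13.9986


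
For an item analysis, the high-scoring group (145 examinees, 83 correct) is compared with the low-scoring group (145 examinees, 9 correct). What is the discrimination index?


p_upper = 83/145 = 0.5724
p_lower = 9/145 = 0.0621
D = 0.5724 - 0.0621 = 0.5103

0.5103


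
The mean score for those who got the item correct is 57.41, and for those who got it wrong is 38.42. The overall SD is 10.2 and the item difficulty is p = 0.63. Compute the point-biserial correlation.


q = 1 - p = 0.37
rpb = ((M1 - M0) / SD) * sqrt(p * q)
rpb = ((57.41 - 38.42) / 10.2) * sqrt(0.63 * 0.37)
rpb = 0.8989

0.8989


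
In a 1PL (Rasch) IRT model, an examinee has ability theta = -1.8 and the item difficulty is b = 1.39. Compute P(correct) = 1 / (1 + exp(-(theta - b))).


theta - b = -1.8 - 1.39 = -3.19
exp(-(theta - b)) = exp(3.19) = 24.2884
P = 1 / (1 + 24.2884)
P = 0.0395

0.0395


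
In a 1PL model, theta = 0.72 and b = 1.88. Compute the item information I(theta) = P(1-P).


P = 1/(1+exp(-(0.72-1.88))) = 0.2387
I = P*(1-P) = 0.2387 * 0.7613
I = 0.1817

0.1817


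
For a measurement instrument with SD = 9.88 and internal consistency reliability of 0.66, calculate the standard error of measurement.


SEM = SD * sqrt(1 - rxx)
SEM = 9.88 * sqrt(1 - 0.66)
SEM = 9.88 * sqrt(0.34) = 9.88 * 0.583095
SEM = 5.761

5.761


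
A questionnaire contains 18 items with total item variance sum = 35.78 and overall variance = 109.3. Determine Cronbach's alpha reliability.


alpha = (k/(k-1)) * (1 - sum(si^2)/s_total^2)
= (18/17) * (1 - 35.78/109.3)
alpha = 0.7122

0.7122


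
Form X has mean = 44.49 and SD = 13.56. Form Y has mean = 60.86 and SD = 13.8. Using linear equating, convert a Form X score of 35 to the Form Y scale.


slope = SD_Y / SD_X = 13.8 / 13.56 ~ 1.0177
intercept = mean_Y - slope * mean_X = 60.86 - (13.8 / 13.56) * 44.49 ~ 15.5826
Y = slope * X + intercept. To avoid rounding drift from the rounded slope/intercept, evaluate the equivalent form Y = mean_Y + SD_Y * (X - mean_X) / SD_X at full precision:
Y = 60.86 + 13.8 * (35 - 44.49) / 13.56
Y = 60.86 - 13.8 * 9.49 / 13.56
Y = 60.86 - 130.962 / 13.56
Y = 60.86 - 9.658
Y = 51.202

51.202


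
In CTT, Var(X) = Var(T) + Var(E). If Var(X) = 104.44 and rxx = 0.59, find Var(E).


var_true = rxx * var_obs = 0.59 * 104.44 = 61.6196
var_error = var_obs - var_true
var_error = 104.44 - 61.6196
var_error = 42.8204

42.8204


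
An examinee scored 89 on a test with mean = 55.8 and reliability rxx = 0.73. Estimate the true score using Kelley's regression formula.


T_est = rxx * X + (1 - rxx) * mean
T_est = 0.73 * 89 + 0.27 * 55.8
T_est = 64.97 + 15.066
T_est = 80.036

80.036


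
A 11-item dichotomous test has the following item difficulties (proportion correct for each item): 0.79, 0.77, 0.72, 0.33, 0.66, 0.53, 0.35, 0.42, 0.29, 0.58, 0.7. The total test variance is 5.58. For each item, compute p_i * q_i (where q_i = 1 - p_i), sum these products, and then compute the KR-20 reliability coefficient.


For each item, compute p_i * q_i:
  Item 1: 0.79 * 0.21 = 0.1659
  Item 2: 0.77 * 0.23 = 0.1771
  Item 3: 0.72 * 0.28 = 0.2016
  Item 4: 0.33 * 0.67 = 0.2211
  Item 5: 0.66 * 0.34 = 0.2244
  Item 6: 0.53 * 0.47 = 0.2491
  Item 7: 0.35 * 0.65 = 0.2275
  Item 8: 0.42 * 0.58 = 0.2436
  Item 9: 0.29 * 0.71 = 0.2059
  Item 10: 0.58 * 0.42 = 0.2436
  Item 11: 0.7 * 0.3 = 0.21
Sum(p_i * q_i) = 0.1659 + 0.1771 + 0.2016 + 0.2211 + 0.2244 + 0.2491 + 0.2275 + 0.2436 + 0.2059 + 0.2436 + 0.21 = 2.3698
KR-20 = (k/(k-1)) * (1 - Sum(p_i*q_i) / Var_total)
= (11/10) * (1 - 2.3698/5.58)
= 1.1 * 0.5753
KR-20 = 0.6328

0.6328


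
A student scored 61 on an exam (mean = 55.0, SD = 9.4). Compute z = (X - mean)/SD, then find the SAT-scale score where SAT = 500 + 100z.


z = (X - mean) / SD = (61 - 55.0) / 9.4
z = 6.0 / 9.4
z = 0.6383
SAT-scale = SAT = 500 + 100z
Carry z at full precision (z = 6.0 / 9.4) into the conversion:
SAT-scale = 500 + 100 * (6.0 / 9.4) = 500 + 600 / 9.4
SAT-scale = 500 + 63.8298
SAT-scale = 563.8298

563.8298


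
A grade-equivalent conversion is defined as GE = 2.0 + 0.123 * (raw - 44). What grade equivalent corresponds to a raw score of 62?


raw - median = 62 - 44 = 18
slope * diff = 0.123 * 18 = 2.214
GE = 2.0 + 2.214
GE = 4.214

4.214


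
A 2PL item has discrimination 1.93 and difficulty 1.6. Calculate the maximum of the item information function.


For 2PL, max info at theta = b = 1.6
I_max = a^2 / 4 = 1.93^2 / 4
= 3.7249 / 4
I_max = 0.9312

0.9312


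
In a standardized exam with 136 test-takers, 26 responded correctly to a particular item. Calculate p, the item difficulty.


Item difficulty p = number correct / total examinees
p = 26 / 136
p = 0.1912

0.1912


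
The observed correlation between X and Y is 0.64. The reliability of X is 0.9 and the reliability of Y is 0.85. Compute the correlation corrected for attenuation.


r_corrected = rxy / sqrt(rxx * ryy)
= 0.64 / sqrt(0.9 * 0.85)
= 0.64 / sqrt(0.765)
= 0.64 / 0.874643
r_corrected = 0.7317

0.7317


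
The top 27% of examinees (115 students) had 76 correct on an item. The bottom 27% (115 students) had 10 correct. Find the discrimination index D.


p_upper = 76/115 = 0.6609
p_lower = 10/115 = 0.087
D = 0.6609 - 0.087 = 0.5739

0.5739


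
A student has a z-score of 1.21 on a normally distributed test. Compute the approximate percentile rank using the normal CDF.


CDF(z) = 0.5 * (1 + erf(z/sqrt(2)))
erf(0.8556) = 0.7737
CDF = 0.8869
Percentile rank = 0.8869 * 100 = 88.69

88.69


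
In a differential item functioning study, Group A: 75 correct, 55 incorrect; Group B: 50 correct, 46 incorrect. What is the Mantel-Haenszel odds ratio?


Odds_A = 75/55 = 1.3636
Odds_B = 50/46 = 1.087
OR = Odds_A / Odds_B = 1.3636 / 1.087
Exactly, OR = (75 * 46) / (55 * 50) = 3450 / 2750
OR = 1.2545

1.2545


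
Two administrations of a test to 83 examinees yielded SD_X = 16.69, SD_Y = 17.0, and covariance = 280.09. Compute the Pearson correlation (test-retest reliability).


r = cov(X,Y) / (SD_X * SD_Y)
r = 280.09 / (16.69 * 17.0)
r = 280.09 / 283.73
r = 0.9872

0.9872


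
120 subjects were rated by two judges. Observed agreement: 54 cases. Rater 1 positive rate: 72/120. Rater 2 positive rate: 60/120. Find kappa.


P_o = 54/120 = 0.45
P_e = (72*60 + 48*60) / 14400 = 0.5
kappa = (P_o - P_e) / (1 - P_e)
kappa = (0.45 - 0.5) / (1 - 0.5)
kappa = -0.1

-0.1


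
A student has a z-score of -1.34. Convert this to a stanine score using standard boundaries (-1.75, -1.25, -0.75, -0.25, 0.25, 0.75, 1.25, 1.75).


Stanine boundaries: [-1.75, -1.25, -0.75, -0.25, 0.25, 0.75, 1.25, 1.75]
z = -1.34
Check each boundary:
  z >= -1.75 -> could be stanine 2
  z < -1.25
  z < -0.75
  z < -0.25
  z < 0.25
  z < 0.75
  z < 1.25
  z < 1.75
Highest qualifying boundary gives stanine = 2

2


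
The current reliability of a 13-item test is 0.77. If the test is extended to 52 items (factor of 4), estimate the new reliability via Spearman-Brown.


r_new = (n * rxx) / (1 + (n-1) * rxx)
r_new = (4 * 0.77) / (1 + 3 * 0.77)
r_new = 3.08 / 3.31
r_new = 0.9305

0.9305


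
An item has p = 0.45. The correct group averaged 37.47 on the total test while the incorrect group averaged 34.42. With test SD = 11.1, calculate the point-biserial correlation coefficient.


q = 1 - p = 0.55
rpb = ((M1 - M0) / SD) * sqrt(p * q)
rpb = ((37.47 - 34.42) / 11.1) * sqrt(0.45 * 0.55)
rpb = 0.1367

0.1367


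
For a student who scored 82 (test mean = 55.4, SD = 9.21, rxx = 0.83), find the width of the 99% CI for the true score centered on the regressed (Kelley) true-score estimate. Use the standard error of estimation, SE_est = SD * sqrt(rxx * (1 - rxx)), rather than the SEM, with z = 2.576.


True score estimate = 0.83*82 + 0.17*55.4 = 77.478
SE_est = SD * sqrt(rxx * (1 - rxx)) = 9.21 * sqrt(0.83 * 0.17) = 9.21 * sqrt(0.1411) = 3.459578
CI = T_est +/- z * SE_est, so width = 2 * z * SE_est = 2 * 2.576 * 3.459578
Width = 17.8237

17.8237


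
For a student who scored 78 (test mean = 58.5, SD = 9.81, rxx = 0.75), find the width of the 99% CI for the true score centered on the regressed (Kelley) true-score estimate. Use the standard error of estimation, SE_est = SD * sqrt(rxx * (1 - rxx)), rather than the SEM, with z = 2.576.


True score estimate = 0.75*78 + 0.25*58.5 = 73.125
SE_est = SD * sqrt(rxx * (1 - rxx)) = 9.81 * sqrt(0.75 * 0.25) = 9.81 * sqrt(0.1875) = 4.247855
CI = T_est +/- z * SE_est, so width = 2 * z * SE_est = 2 * 2.576 * 4.247855
Width = 21.8849

21.8849


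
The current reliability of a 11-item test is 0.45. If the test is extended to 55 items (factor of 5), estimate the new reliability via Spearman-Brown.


r_new = (n * rxx) / (1 + (n-1) * rxx)
r_new = (5 * 0.45) / (1 + 4 * 0.45)
r_new = 2.25 / 2.8
r_new = 0.8036

0.8036


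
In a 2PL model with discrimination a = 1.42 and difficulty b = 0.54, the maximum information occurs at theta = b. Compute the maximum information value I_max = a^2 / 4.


For 2PL, max info at theta = b = 0.54
I_max = a^2 / 4 = 1.42^2 / 4
= 2.0164 / 4
I_max = 0.5041

0.5041


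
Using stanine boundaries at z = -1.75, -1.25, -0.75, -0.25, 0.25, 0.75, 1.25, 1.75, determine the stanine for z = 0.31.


Stanine boundaries: [-1.75, -1.25, -0.75, -0.25, 0.25, 0.75, 1.25, 1.75]
z = 0.31
Check each boundary:
  z >= -1.75 -> could be stanine 2
  z >= -1.25 -> could be stanine 3
  z >= -0.75 -> could be stanine 4
  z >= -0.25 -> could be stanine 5
  z >= 0.25 -> could be stanine 6
  z < 0.75
  z < 1.25
  z < 1.75
Highest qualifying boundary gives stanine = 6

6


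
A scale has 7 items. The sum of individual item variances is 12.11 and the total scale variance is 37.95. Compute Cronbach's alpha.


alpha = (k/(k-1)) * (1 - sum(si^2)/s_total^2)
= (7/6) * (1 - 12.11/37.95)
alpha = 0.7944

0.7944


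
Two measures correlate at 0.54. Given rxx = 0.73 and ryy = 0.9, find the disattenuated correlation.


r_corrected = rxy / sqrt(rxx * ryy)
= 0.54 / sqrt(0.73 * 0.9)
= 0.54 / sqrt(0.657)
= 0.54 / 0.810555
r_corrected = 0.6662

0.6662


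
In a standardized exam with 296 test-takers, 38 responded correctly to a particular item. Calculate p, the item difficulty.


Item difficulty p = number correct / total examinees
p = 38 / 296
p = 0.1284

0.1284


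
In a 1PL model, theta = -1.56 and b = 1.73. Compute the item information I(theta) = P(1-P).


P = 1/(1+exp(-(-1.56-1.73))) = 0.0359
I = P*(1-P) = 0.0359 * 0.9641
I = 0.0346

0.0346


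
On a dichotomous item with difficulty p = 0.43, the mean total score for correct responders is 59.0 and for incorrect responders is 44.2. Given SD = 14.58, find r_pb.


q = 1 - p = 0.57
rpb = ((M1 - M0) / SD) * sqrt(p * q)
rpb = ((59.0 - 44.2) / 14.58) * sqrt(0.43 * 0.57)
rpb = 0.5025

0.5025


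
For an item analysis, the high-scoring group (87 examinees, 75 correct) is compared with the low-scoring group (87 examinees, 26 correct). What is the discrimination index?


p_upper = 75/87 = 0.8621
p_lower = 26/87 = 0.2989
D = 0.8621 - 0.2989 = 0.5632

0.5632


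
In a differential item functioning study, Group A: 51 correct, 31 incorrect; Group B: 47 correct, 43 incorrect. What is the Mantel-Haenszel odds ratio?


Odds_A = 51/31 = 1.6452
Odds_B = 47/43 = 1.093
OR = Odds_A / Odds_B = 1.6452 / 1.093
Exactly, OR = (51 * 43) / (31 * 47) = 2193 / 1457
OR = 1.5051

1.5051


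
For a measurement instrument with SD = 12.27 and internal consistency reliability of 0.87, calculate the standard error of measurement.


SEM = SD * sqrt(1 - rxx)
SEM = 12.27 * sqrt(1 - 0.87)
SEM = 12.27 * sqrt(0.13) = 12.27 * 0.360555
SEM = 4.424

4.424


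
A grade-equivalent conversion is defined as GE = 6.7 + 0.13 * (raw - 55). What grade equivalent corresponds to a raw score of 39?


raw - median = 39 - 55 = -16
slope * diff = 0.13 * -16 = -2.08
GE = 6.7 + -2.08
GE = 4.62

4.62


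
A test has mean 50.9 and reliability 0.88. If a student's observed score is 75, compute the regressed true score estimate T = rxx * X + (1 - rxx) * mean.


T_est = rxx * X + (1 - rxx) * mean
T_est = 0.88 * 75 + 0.12 * 50.9
T_est = 66.0 + 6.108
T_est = 72.108

72.108


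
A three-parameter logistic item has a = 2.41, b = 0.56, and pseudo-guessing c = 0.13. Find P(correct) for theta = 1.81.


logit = 2.41*(1.81 - 0.56) = 3.0125
P* = 1/(1 + exp(-3.0125)) = 0.9531
P = 0.13 + (1 - 0.13) * 0.9531
P = 0.9592

0.9592


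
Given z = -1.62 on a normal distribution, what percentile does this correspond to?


CDF(z) = 0.5 * (1 + erf(z/sqrt(2)))
erf(-1.1455) = -0.8948
CDF = 0.0526
Percentile rank = 0.0526 * 100 = 5.26

5.26


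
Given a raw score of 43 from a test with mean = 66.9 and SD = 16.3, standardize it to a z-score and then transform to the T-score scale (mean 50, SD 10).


z = (X - mean) / SD = (43 - 66.9) / 16.3
z = -23.9 / 16.3
z = -1.4663
T-score = T = 50 + 10z
Carry z at full precision (z = -23.9 / 16.3) into the conversion:
T-score = 50 + 10 * (-23.9 / 16.3) = 50 + -239 / 16.3
T-score = 50 + -14.6626
T-score = 35.3374

35.3374


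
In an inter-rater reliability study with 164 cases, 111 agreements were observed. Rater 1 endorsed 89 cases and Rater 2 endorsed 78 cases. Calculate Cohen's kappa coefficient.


P_o = 111/164 = 0.676829
P_e = (89*78 + 75*86) / 26896 = 0.497918
kappa = (P_o - P_e) / (1 - P_e)
kappa = (0.676829 - 0.497918) / (1 - 0.497918)
kappa = 0.3563

0.3563


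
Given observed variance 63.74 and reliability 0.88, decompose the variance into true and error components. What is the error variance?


var_true = rxx * var_obs = 0.88 * 63.74 = 56.0912
var_error = var_obs - var_true
var_error = 63.74 - 56.0912
var_error = 7.6488

7.6488


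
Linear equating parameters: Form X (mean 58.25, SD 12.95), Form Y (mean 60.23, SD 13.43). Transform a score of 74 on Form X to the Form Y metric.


slope = SD_Y / SD_X = 13.43 / 12.95 ~ 1.0371
intercept = mean_Y - slope * mean_X = 60.23 - (13.43 / 12.95) * 58.25 ~ -0.1791
Y = slope * X + intercept. To avoid rounding drift from the rounded slope/intercept, evaluate the equivalent form Y = mean_Y + SD_Y * (X - mean_X) / SD_X at full precision:
Y = 60.23 + 13.43 * (74 - 58.25) / 12.95
Y = 60.23 + 13.43 * 15.75 / 12.95
Y = 60.23 + 211.5225 / 12.95
Y = 60.23 + 16.3338
Y = 76.5638

76.5638


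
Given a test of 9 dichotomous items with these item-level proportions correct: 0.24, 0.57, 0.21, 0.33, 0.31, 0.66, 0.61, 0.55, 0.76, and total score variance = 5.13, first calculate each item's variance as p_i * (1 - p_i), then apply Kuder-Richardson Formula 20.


For each item, compute p_i * q_i:
  Item 1: 0.24 * 0.76 = 0.1824
  Item 2: 0.57 * 0.43 = 0.2451
  Item 3: 0.21 * 0.79 = 0.1659
  Item 4: 0.33 * 0.67 = 0.2211
  Item 5: 0.31 * 0.69 = 0.2139
  Item 6: 0.66 * 0.34 = 0.2244
  Item 7: 0.61 * 0.39 = 0.2379
  Item 8: 0.55 * 0.45 = 0.2475
  Item 9: 0.76 * 0.24 = 0.1824
Sum(p_i * q_i) = 0.1824 + 0.2451 + 0.1659 + 0.2211 + 0.2139 + 0.2244 + 0.2379 + 0.2475 + 0.1824 = 1.9206
KR-20 = (k/(k-1)) * (1 - Sum(p_i*q_i) / Var_total)
= (9/8) * (1 - 1.9206/5.13)
= 1.125 * 0.6256
KR-20 = 0.7038

0.7038


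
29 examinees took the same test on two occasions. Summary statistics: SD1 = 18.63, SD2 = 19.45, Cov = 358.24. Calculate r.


r = cov(X,Y) / (SD_X * SD_Y)
r = 358.24 / (18.63 * 19.45)
r = 358.24 / 362.3535
r = 0.9886

0.9886


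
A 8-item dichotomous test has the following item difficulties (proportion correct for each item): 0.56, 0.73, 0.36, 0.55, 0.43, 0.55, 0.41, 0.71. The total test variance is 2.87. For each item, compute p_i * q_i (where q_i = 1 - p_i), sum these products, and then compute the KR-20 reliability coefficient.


For each item, compute p_i * q_i:
  Item 1: 0.56 * 0.44 = 0.2464
  Item 2: 0.73 * 0.27 = 0.1971
  Item 3: 0.36 * 0.64 = 0.2304
  Item 4: 0.55 * 0.45 = 0.2475
  Item 5: 0.43 * 0.57 = 0.2451
  Item 6: 0.55 * 0.45 = 0.2475
  Item 7: 0.41 * 0.59 = 0.2419
  Item 8: 0.71 * 0.29 = 0.2059
Sum(p_i * q_i) = 0.2464 + 0.1971 + 0.2304 + 0.2475 + 0.2451 + 0.2475 + 0.2419 + 0.2059 = 1.8618
KR-20 = (k/(k-1)) * (1 - Sum(p_i*q_i) / Var_total)
= (8/7) * (1 - 1.8618/2.87)
= 1.1429 * 0.3513
KR-20 = 0.4015

0.4015


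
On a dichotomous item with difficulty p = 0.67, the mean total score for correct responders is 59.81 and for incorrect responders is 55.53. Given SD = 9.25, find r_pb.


q = 1 - p = 0.33
rpb = ((M1 - M0) / SD) * sqrt(p * q)
rpb = ((59.81 - 55.53) / 9.25) * sqrt(0.67 * 0.33)
rpb = 0.2176

0.2176


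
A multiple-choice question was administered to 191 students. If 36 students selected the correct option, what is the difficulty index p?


Item difficulty p = number correct / total examinees
p = 36 / 191
p = 0.1885

0.1885


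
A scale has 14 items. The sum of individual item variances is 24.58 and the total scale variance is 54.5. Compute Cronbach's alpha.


alpha = (k/(k-1)) * (1 - sum(si^2)/s_total^2)
= (14/13) * (1 - 24.58/54.5)
alpha = 0.5912

0.5912


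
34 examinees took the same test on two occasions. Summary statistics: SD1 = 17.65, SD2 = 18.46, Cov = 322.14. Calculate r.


r = cov(X,Y) / (SD_X * SD_Y)
r = 322.14 / (17.65 * 18.46)
r = 322.14 / 325.819
r = 0.9887

0.9887


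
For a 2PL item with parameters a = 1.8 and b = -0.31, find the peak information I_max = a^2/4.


For 2PL, max info at theta = b = -0.31
I_max = a^2 / 4 = 1.8^2 / 4
= 3.24 / 4
I_max = 0.81

0.81


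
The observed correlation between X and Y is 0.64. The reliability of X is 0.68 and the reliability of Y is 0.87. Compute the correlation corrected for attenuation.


r_corrected = rxy / sqrt(rxx * ryy)
= 0.64 / sqrt(0.68 * 0.87)
= 0.64 / sqrt(0.5916)
= 0.64 / 0.769155
r_corrected = 0.8321

0.8321


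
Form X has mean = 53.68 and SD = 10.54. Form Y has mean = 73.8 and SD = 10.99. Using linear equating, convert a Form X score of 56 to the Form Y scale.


slope = SD_Y / SD_X = 10.99 / 10.54 ~ 1.0427
intercept = mean_Y - slope * mean_X = 73.8 - (10.99 / 10.54) * 53.68 ~ 17.8282
Y = slope * X + intercept. To avoid rounding drift from the rounded slope/intercept, evaluate the equivalent form Y = mean_Y + SD_Y * (X - mean_X) / SD_X at full precision:
Y = 73.8 + 10.99 * (56 - 53.68) / 10.54
Y = 73.8 + 10.99 * 2.32 / 10.54
Y = 73.8 + 25.4968 / 10.54
Y = 73.8 + 2.4191
Y = 76.2191

76.2191


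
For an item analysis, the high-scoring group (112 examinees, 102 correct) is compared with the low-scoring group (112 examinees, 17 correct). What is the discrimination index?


p_upper = 102/112 = 0.9107
p_lower = 17/112 = 0.1518
D = 0.9107 - 0.1518 = 0.7589

0.7589
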